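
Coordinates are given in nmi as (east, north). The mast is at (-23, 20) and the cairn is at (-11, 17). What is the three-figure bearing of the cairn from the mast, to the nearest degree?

104°

Δeast = -11 − -23 = 12.00; Δnorth = 17 − 20 = -3.00.
Bearing = atan2(Δeast, Δnorth) mod 360° = 104.04° ≈ 104°.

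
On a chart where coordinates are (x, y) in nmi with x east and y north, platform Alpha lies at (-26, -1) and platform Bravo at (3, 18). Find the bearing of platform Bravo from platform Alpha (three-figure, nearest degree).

Δeast = 3 − -26 = 29.00; Δnorth = 18 − -1 = 19.00.
Bearing = atan2(Δeast, Δnorth) mod 360° = 56.77° ≈ 057°.

057°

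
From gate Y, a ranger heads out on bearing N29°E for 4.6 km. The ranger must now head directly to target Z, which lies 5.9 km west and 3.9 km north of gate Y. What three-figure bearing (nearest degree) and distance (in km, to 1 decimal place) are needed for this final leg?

Leg 1 (N29°E, 4.6 km): east 4.6 sin 29° = 2.23, north 4.6 cos 29° = 4.02
Current position: (2.23, 4.02). Target: (-5.9, 3.9). Remaining: Δeast = -8.13, Δnorth = -0.12.
Bearing = atan2(-8.13, -0.12) mod 360° = 269.13°; distance = √((-8.13)² + (-0.12)²) = 8.131 km.

269°, 8.1 km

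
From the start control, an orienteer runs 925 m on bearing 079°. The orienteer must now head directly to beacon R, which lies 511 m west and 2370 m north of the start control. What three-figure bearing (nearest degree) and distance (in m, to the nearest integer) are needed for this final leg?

327°, 2612 m

Leg 1 (079°, 925 m): east 925 sin 79° = 908.01, north 925 cos 79° = 176.50
Current position: (908.01, 176.50). Target: (-511, 2370). Remaining: Δeast = -1419.01, Δnorth = 2193.50.
Bearing = atan2(-1419.01, 2193.50) mod 360° = 327.10°; distance = √((-1419.01)² + (2193.50)²) = 2612.475 m.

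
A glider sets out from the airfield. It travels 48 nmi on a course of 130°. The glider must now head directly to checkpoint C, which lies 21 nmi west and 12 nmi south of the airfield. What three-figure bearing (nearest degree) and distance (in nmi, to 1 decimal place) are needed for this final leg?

Leg 1 (130°, 48 nmi): east 48 sin 130° = 36.77, north 48 cos 130° = -30.85
Current position: (36.77, -30.85). Target: (-21, -12). Remaining: Δeast = -57.77, Δnorth = 18.85.
Bearing = atan2(-57.77, 18.85) mod 360° = 288.07°; distance = √((-57.77)² + (18.85)²) = 60.769 nmi.

288°, 60.8 nmi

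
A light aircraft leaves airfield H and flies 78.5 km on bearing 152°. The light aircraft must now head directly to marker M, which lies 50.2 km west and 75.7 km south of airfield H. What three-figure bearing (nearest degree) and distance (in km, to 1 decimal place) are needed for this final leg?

Leg 1 (152°, 78.5 km): east 78.5 sin 152° = 36.85, north 78.5 cos 152° = -69.31
Current position: (36.85, -69.31). Target: (-50.2, -75.7). Remaining: Δeast = -87.05, Δnorth = -6.39.
Bearing = atan2(-87.05, -6.39) mod 360° = 265.80°; distance = √((-87.05)² + (-6.39)²) = 87.288 km.

266°, 87.3 km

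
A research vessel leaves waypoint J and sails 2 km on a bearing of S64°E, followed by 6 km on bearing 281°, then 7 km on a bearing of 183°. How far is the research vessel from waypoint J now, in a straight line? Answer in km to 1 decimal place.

Leg 1 (S64°E, 2 km): east 2 sin 116° = 1.80, north 2 cos 116° = -0.88
Leg 2 (281°, 6 km): east 6 sin 281° = -5.89, north 6 cos 281° = 1.14
Leg 3 (183°, 7 km): east 7 sin 183° = -0.37, north 7 cos 183° = -6.99
Net: -4.46 east, -6.72 north. Distance = √((-4.46)² + (-6.72)²) = 8.066 km.

8.1 km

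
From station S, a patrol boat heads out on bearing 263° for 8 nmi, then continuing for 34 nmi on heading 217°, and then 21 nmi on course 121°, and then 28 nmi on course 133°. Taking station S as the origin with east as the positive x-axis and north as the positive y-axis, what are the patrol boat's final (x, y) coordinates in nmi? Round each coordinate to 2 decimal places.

(10.08, -58.04)

Leg 1 (263°, 8 nmi): east 8 sin 263° = -7.94, north 8 cos 263° = -0.97
Leg 2 (217°, 34 nmi): east 34 sin 217° = -20.46, north 34 cos 217° = -27.15
Leg 3 (121°, 21 nmi): east 21 sin 121° = 18.00, north 21 cos 121° = -10.82
Leg 4 (133°, 28 nmi): east 28 sin 133° = 20.48, north 28 cos 133° = -19.10
Summing: 10.08 nmi east, -58.04 nmi north → (10.08, -58.04).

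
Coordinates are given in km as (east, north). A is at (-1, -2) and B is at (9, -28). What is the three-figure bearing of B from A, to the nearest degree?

159°

Δeast = 9 − -1 = 10.00; Δnorth = -28 − -2 = -26.00.
Bearing = atan2(Δeast, Δnorth) mod 360° = 158.96° ≈ 159°.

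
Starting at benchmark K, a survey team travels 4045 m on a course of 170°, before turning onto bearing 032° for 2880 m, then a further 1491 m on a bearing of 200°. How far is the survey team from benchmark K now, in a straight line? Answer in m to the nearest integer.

3407 m

Leg 1 (170°, 4045 m): east 4045 sin 170° = 702.41, north 4045 cos 170° = -3983.55
Leg 2 (032°, 2880 m): east 2880 sin 32° = 1526.17, north 2880 cos 32° = 2442.38
Leg 3 (200°, 1491 m): east 1491 sin 200° = -509.95, north 1491 cos 200° = -1401.08
Net: 1718.62 east, -2942.25 north. Distance = √((1718.62)² + (-2942.25)²) = 3407.419 m.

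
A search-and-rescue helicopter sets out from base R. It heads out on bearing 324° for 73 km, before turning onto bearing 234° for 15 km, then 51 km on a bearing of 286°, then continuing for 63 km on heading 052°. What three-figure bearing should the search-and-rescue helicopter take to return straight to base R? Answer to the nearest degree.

Leg 1 (324°, 73 km): east 73 sin 324° = -42.91, north 73 cos 324° = 59.06
Leg 2 (234°, 15 km): east 15 sin 234° = -12.14, north 15 cos 234° = -8.82
Leg 3 (286°, 51 km): east 51 sin 286° = -49.02, north 51 cos 286° = 14.06
Leg 4 (052°, 63 km): east 63 sin 52° = 49.64, north 63 cos 52° = 38.79
Net displacement: -54.42 east, 103.09 north. Direction back to start is (54.42, -103.09): bearing = atan2(54.42, -103.09) mod 360° = 152.17° ≈ 152°.

152°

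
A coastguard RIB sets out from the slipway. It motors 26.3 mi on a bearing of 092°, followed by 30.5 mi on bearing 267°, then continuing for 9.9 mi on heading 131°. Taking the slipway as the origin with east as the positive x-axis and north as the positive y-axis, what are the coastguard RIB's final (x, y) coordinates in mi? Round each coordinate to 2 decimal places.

(3.30, -9.01)

Leg 1 (092°, 26.3 mi): east 26.3 sin 92° = 26.28, north 26.3 cos 92° = -0.92
Leg 2 (267°, 30.5 mi): east 30.5 sin 267° = -30.46, north 30.5 cos 267° = -1.60
Leg 3 (131°, 9.9 mi): east 9.9 sin 131° = 7.47, north 9.9 cos 131° = -6.49
Summing: 3.30 mi east, -9.01 mi north → (3.30, -9.01).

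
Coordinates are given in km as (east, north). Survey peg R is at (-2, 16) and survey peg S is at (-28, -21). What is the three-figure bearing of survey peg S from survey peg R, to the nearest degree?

Δeast = -28 − -2 = -26.00; Δnorth = -21 − 16 = -37.00.
Bearing = atan2(Δeast, Δnorth) mod 360° = 215.10° ≈ 215°.

215°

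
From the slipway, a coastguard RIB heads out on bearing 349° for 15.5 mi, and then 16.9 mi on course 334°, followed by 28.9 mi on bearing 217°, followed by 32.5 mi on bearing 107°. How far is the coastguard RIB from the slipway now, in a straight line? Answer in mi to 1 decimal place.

Leg 1 (349°, 15.5 mi): east 15.5 sin 349° = -2.96, north 15.5 cos 349° = 15.22
Leg 2 (334°, 16.9 mi): east 16.9 sin 334° = -7.41, north 16.9 cos 334° = 15.19
Leg 3 (217°, 28.9 mi): east 28.9 sin 217° = -17.39, north 28.9 cos 217° = -23.08
Leg 4 (107°, 32.5 mi): east 32.5 sin 107° = 31.08, north 32.5 cos 107° = -9.50
Net: 3.32 east, -2.18 north. Distance = √((3.32)² + (-2.18)²) = 3.972 mi.

4.0 mi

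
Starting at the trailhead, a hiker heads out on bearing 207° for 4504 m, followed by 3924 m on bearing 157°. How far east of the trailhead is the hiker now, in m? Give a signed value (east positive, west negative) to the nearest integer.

Leg 1 (207°, 4504 m): east 4504 sin 207° = -2044.77, north 4504 cos 207° = -4013.09
Leg 2 (157°, 3924 m): east 3924 sin 157° = 1533.23, north 3924 cos 157° = -3612.06
Net east component: -511.54 m.

-512 m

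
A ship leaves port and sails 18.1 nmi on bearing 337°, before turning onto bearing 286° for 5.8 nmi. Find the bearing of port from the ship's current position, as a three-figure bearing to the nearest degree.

Leg 1 (337°, 18.1 nmi): east 18.1 sin 337° = -7.07, north 18.1 cos 337° = 16.66
Leg 2 (286°, 5.8 nmi): east 5.8 sin 286° = -5.58, north 5.8 cos 286° = 1.60
Net displacement: -12.65 east, 18.26 north. Direction back to start is (12.65, -18.26): bearing = atan2(12.65, -18.26) mod 360° = 145.29° ≈ 145°.

145°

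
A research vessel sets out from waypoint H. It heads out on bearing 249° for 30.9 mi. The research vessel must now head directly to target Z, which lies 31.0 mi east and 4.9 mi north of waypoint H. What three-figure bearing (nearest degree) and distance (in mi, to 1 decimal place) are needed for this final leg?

Leg 1 (249°, 30.9 mi): east 30.9 sin 249° = -28.85, north 30.9 cos 249° = -11.07
Current position: (-28.85, -11.07). Target: (31.0, 4.9). Remaining: Δeast = 59.85, Δnorth = 15.97.
Bearing = atan2(59.85, 15.97) mod 360° = 75.06°; distance = √((59.85)² + (15.97)²) = 61.943 mi.

075°, 61.9 mi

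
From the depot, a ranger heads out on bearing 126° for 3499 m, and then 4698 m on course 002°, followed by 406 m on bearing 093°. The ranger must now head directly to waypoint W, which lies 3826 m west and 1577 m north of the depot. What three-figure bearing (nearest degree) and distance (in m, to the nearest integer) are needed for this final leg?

262°, 7301 m

Leg 1 (126°, 3499 m): east 3499 sin 126° = 2830.75, north 3499 cos 126° = -2056.66
Leg 2 (002°, 4698 m): east 4698 sin 2° = 163.96, north 4698 cos 2° = 4695.14
Leg 3 (093°, 406 m): east 406 sin 93° = 405.44, north 406 cos 93° = -21.25
Current position: (3400.15, 2617.23). Target: (-3826, 1577). Remaining: Δeast = -7226.15, Δnorth = -1040.23.
Bearing = atan2(-7226.15, -1040.23) mod 360° = 261.81°; distance = √((-7226.15)² + (-1040.23)²) = 7300.640 m.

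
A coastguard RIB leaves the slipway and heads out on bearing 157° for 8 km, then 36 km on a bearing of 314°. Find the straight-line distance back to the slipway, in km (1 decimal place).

Leg 1 (157°, 8 km): east 8 sin 157° = 3.13, north 8 cos 157° = -7.36
Leg 2 (314°, 36 km): east 36 sin 314° = -25.90, north 36 cos 314° = 25.01
Net: -22.77 east, 17.64 north. Distance = √((-22.77)² + (17.64)²) = 28.806 km.

28.8 km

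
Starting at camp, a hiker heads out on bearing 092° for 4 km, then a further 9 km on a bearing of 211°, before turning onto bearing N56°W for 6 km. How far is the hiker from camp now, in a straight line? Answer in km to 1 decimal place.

Leg 1 (092°, 4 km): east 4 sin 92° = 4.00, north 4 cos 92° = -0.14
Leg 2 (211°, 9 km): east 9 sin 211° = -4.64, north 9 cos 211° = -7.71
Leg 3 (N56°W, 6 km): east 6 sin 304° = -4.97, north 6 cos 304° = 3.36
Net: -5.61 east, -4.50 north. Distance = √((-5.61)² + (-4.50)²) = 7.193 km.

7.2 km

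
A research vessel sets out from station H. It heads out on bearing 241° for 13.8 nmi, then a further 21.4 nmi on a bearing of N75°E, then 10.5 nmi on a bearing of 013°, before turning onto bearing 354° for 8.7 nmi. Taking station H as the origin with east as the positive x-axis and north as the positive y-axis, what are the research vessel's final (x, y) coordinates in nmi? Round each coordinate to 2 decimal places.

Leg 1 (241°, 13.8 nmi): east 13.8 sin 241° = -12.07, north 13.8 cos 241° = -6.69
Leg 2 (N75°E, 21.4 nmi): east 21.4 sin 75° = 20.67, north 21.4 cos 75° = 5.54
Leg 3 (013°, 10.5 nmi): east 10.5 sin 13° = 2.36, north 10.5 cos 13° = 10.23
Leg 4 (354°, 8.7 nmi): east 8.7 sin 354° = -0.91, north 8.7 cos 354° = 8.65
Summing: 10.05 nmi east, 17.73 nmi north → (10.05, 17.73).

(10.05, 17.73)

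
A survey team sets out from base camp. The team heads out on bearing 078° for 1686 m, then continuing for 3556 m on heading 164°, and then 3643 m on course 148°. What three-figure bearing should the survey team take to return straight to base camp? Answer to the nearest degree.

323°

Leg 1 (078°, 1686 m): east 1686 sin 78° = 1649.16, north 1686 cos 78° = 350.54
Leg 2 (164°, 3556 m): east 3556 sin 164° = 980.17, north 3556 cos 164° = -3418.25
Leg 3 (148°, 3643 m): east 3643 sin 148° = 1930.50, north 3643 cos 148° = -3089.44
Net displacement: 4559.82 east, -6157.15 north. Direction back to start is (-4559.82, 6157.15): bearing = atan2(-4559.82, 6157.15) mod 360° = 323.48° ≈ 323°.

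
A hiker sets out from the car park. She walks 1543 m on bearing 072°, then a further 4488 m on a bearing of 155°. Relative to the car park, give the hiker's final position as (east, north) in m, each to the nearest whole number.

Leg 1 (072°, 1543 m): east 1543 sin 72° = 1467.48, north 1543 cos 72° = 476.81
Leg 2 (155°, 4488 m): east 4488 sin 155° = 1896.71, north 4488 cos 155° = -4067.51
Summing: 3364.19 m east, -3590.70 m north → (3364, -3591).

(3364, -3591)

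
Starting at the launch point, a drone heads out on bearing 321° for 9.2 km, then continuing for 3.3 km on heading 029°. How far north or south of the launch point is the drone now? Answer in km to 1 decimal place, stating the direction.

Leg 1 (321°, 9.2 km): east 9.2 sin 321° = -5.79, north 9.2 cos 321° = 7.15
Leg 2 (029°, 3.3 km): east 3.3 sin 29° = 1.60, north 3.3 cos 29° = 2.89
Net north component: 10.04 km.

10.0 km north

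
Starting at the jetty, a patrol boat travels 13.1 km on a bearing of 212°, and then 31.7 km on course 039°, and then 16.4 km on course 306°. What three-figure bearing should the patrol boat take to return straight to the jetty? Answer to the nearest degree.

179°

Leg 1 (212°, 13.1 km): east 13.1 sin 212° = -6.94, north 13.1 cos 212° = -11.11
Leg 2 (039°, 31.7 km): east 31.7 sin 39° = 19.95, north 31.7 cos 39° = 24.64
Leg 3 (306°, 16.4 km): east 16.4 sin 306° = -13.27, north 16.4 cos 306° = 9.64
Net displacement: -0.26 east, 23.17 north. Direction back to start is (0.26, -23.17): bearing = atan2(0.26, -23.17) mod 360° = 179.36° ≈ 179°.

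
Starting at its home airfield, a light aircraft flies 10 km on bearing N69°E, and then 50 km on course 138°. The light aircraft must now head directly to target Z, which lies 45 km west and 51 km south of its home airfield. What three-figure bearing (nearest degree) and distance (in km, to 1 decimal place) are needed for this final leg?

259°, 89.5 km

Leg 1 (N69°E, 10 km): east 10 sin 69° = 9.34, north 10 cos 69° = 3.58
Leg 2 (138°, 50 km): east 50 sin 138° = 33.46, north 50 cos 138° = -37.16
Current position: (42.79, -33.57). Target: (-45, -51). Remaining: Δeast = -87.79, Δnorth = -17.43.
Bearing = atan2(-87.79, -17.43) mod 360° = 258.77°; distance = √((-87.79)² + (-17.43)²) = 89.505 km.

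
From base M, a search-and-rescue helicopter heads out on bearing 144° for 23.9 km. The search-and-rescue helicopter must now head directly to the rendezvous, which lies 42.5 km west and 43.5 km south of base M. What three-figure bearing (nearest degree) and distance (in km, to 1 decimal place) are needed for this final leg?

Leg 1 (144°, 23.9 km): east 23.9 sin 144° = 14.05, north 23.9 cos 144° = -19.34
Current position: (14.05, -19.34). Target: (-42.5, -43.5). Remaining: Δeast = -56.55, Δnorth = -24.16.
Bearing = atan2(-56.55, -24.16) mod 360° = 246.86°; distance = √((-56.55)² + (-24.16)²) = 61.495 km.

247°, 61.5 km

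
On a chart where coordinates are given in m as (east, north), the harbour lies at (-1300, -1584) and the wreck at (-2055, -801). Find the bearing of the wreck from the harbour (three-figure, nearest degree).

Δeast = -2055 − -1300 = -755.00; Δnorth = -801 − -1584 = 783.00.
Bearing = atan2(Δeast, Δnorth) mod 360° = 316.04° ≈ 316°.

316°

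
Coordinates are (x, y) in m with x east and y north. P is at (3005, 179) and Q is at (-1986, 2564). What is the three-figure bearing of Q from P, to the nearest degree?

Δeast = -1986 − 3005 = -4991.00; Δnorth = 2564 − 179 = 2385.00.
Bearing = atan2(Δeast, Δnorth) mod 360° = 295.54° ≈ 296°.

296°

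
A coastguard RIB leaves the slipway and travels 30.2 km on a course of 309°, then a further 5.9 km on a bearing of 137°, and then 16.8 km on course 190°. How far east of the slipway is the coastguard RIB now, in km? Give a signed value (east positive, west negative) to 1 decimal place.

-22.4 km

Leg 1 (309°, 30.2 km): east 30.2 sin 309° = -23.47, north 30.2 cos 309° = 19.01
Leg 2 (137°, 5.9 km): east 5.9 sin 137° = 4.02, north 5.9 cos 137° = -4.31
Leg 3 (190°, 16.8 km): east 16.8 sin 190° = -2.92, north 16.8 cos 190° = -16.54
Net east component: -22.36 km.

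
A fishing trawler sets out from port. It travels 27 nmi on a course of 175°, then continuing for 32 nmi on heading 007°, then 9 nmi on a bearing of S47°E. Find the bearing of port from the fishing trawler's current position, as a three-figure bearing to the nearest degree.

Leg 1 (175°, 27 nmi): east 27 sin 175° = 2.35, north 27 cos 175° = -26.90
Leg 2 (007°, 32 nmi): east 32 sin 7° = 3.90, north 32 cos 7° = 31.76
Leg 3 (S47°E, 9 nmi): east 9 sin 133° = 6.58, north 9 cos 133° = -6.14
Net displacement: 12.84 east, -1.27 north. Direction back to start is (-12.84, 1.27): bearing = atan2(-12.84, 1.27) mod 360° = 275.67° ≈ 276°.

276°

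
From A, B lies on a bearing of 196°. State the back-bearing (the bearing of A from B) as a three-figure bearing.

Back-bearing = 196° − 180° = 016°.

016°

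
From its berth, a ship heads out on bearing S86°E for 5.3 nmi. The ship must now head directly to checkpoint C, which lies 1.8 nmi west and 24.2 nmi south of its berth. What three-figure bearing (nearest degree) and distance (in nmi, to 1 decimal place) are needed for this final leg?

Leg 1 (S86°E, 5.3 nmi): east 5.3 sin 94° = 5.29, north 5.3 cos 94° = -0.37
Current position: (5.29, -0.37). Target: (-1.8, -24.2). Remaining: Δeast = -7.09, Δnorth = -23.83.
Bearing = atan2(-7.09, -23.83) mod 360° = 196.56°; distance = √((-7.09)² + (-23.83)²) = 24.862 nmi.

197°, 24.9 nmi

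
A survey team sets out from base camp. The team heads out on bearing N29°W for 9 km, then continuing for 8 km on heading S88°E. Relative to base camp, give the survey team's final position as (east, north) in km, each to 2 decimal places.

(3.63, 7.59)

Leg 1 (N29°W, 9 km): east 9 sin 331° = -4.36, north 9 cos 331° = 7.87
Leg 2 (S88°E, 8 km): east 8 sin 92° = 8.00, north 8 cos 92° = -0.28
Summing: 3.63 km east, 7.59 km north → (3.63, 7.59).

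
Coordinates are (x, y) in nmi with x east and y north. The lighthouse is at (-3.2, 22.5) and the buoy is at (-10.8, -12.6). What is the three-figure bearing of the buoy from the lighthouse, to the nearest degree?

Δeast = -10.8 − -3.2 = -7.60; Δnorth = -12.6 − 22.5 = -35.10.
Bearing = atan2(Δeast, Δnorth) mod 360° = 192.22° ≈ 192°.

192°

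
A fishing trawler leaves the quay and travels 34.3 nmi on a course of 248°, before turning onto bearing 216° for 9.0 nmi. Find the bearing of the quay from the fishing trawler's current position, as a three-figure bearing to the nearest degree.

062°

Leg 1 (248°, 34.3 nmi): east 34.3 sin 248° = -31.80, north 34.3 cos 248° = -12.85
Leg 2 (216°, 9.0 nmi): east 9.0 sin 216° = -5.29, north 9.0 cos 216° = -7.28
Net displacement: -37.09 east, -20.13 north. Direction back to start is (37.09, 20.13): bearing = atan2(37.09, 20.13) mod 360° = 61.51° ≈ 062°.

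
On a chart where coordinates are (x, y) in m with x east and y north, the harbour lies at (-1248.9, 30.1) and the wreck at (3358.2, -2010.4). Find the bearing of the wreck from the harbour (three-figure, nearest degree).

Δeast = 3358.2 − -1248.9 = 4607.10; Δnorth = -2010.4 − 30.1 = -2040.50.
Bearing = atan2(Δeast, Δnorth) mod 360° = 113.89° ≈ 114°.

114°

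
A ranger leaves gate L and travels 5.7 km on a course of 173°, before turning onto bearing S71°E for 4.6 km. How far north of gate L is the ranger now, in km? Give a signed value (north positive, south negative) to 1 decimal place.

-7.2 km

Leg 1 (173°, 5.7 km): east 5.7 sin 173° = 0.69, north 5.7 cos 173° = -5.66
Leg 2 (S71°E, 4.6 km): east 4.6 sin 109° = 4.35, north 4.6 cos 109° = -1.50
Net north component: -7.16 km.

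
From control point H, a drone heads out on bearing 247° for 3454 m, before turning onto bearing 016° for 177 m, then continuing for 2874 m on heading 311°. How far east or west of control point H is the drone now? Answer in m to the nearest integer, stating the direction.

5300 m west

Leg 1 (247°, 3454 m): east 3454 sin 247° = -3179.42, north 3454 cos 247° = -1349.59
Leg 2 (016°, 177 m): east 177 sin 16° = 48.79, north 177 cos 16° = 170.14
Leg 3 (311°, 2874 m): east 2874 sin 311° = -2169.04, north 2874 cos 311° = 1885.51
Net east component: -5299.67 m.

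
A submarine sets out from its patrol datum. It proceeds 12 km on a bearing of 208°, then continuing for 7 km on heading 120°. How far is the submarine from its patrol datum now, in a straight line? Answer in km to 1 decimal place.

Leg 1 (208°, 12 km): east 12 sin 208° = -5.63, north 12 cos 208° = -10.60
Leg 2 (120°, 7 km): east 7 sin 120° = 6.06, north 7 cos 120° = -3.50
Net: 0.43 east, -14.10 north. Distance = √((0.43)² + (-14.10)²) = 14.102 km.

14.1 km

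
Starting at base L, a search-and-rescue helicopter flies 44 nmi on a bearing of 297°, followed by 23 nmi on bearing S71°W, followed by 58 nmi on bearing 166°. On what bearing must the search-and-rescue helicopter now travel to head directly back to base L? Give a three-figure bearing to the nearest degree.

047°

Leg 1 (297°, 44 nmi): east 44 sin 297° = -39.20, north 44 cos 297° = 19.98
Leg 2 (S71°W, 23 nmi): east 23 sin 251° = -21.75, north 23 cos 251° = -7.49
Leg 3 (166°, 58 nmi): east 58 sin 166° = 14.03, north 58 cos 166° = -56.28
Net displacement: -46.92 east, -43.79 north. Direction back to start is (46.92, 43.79): bearing = atan2(46.92, 43.79) mod 360° = 46.98° ≈ 047°.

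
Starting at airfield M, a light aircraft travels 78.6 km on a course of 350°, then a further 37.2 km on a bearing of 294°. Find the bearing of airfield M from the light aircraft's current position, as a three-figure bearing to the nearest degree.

153°

Leg 1 (350°, 78.6 km): east 78.6 sin 350° = -13.65, north 78.6 cos 350° = 77.41
Leg 2 (294°, 37.2 km): east 37.2 sin 294° = -33.98, north 37.2 cos 294° = 15.13
Net displacement: -47.63 east, 92.54 north. Direction back to start is (47.63, -92.54): bearing = atan2(47.63, -92.54) mod 360° = 152.76° ≈ 153°.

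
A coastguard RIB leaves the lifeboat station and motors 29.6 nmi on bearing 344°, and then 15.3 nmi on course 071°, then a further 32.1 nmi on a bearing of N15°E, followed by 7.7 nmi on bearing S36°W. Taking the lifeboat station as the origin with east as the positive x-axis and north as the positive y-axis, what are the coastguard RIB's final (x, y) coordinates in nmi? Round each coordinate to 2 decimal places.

(10.09, 58.21)

Leg 1 (344°, 29.6 nmi): east 29.6 sin 344° = -8.16, north 29.6 cos 344° = 28.45
Leg 2 (071°, 15.3 nmi): east 15.3 sin 71° = 14.47, north 15.3 cos 71° = 4.98
Leg 3 (N15°E, 32.1 nmi): east 32.1 sin 15° = 8.31, north 32.1 cos 15° = 31.01
Leg 4 (S36°W, 7.7 nmi): east 7.7 sin 216° = -4.53, north 7.7 cos 216° = -6.23
Summing: 10.09 nmi east, 58.21 nmi north → (10.09, 58.21).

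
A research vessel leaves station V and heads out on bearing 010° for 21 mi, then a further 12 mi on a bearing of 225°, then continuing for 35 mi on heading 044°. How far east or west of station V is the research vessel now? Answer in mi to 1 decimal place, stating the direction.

Leg 1 (010°, 21 mi): east 21 sin 10° = 3.65, north 21 cos 10° = 20.68
Leg 2 (225°, 12 mi): east 12 sin 225° = -8.49, north 12 cos 225° = -8.49
Leg 3 (044°, 35 mi): east 35 sin 44° = 24.31, north 35 cos 44° = 25.18
Net east component: 19.47 mi.

19.5 mi east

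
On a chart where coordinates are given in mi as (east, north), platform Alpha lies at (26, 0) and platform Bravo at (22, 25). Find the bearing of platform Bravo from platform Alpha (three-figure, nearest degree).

Δeast = 22 − 26 = -4.00; Δnorth = 25 − 0 = 25.00.
Bearing = atan2(Δeast, Δnorth) mod 360° = 350.91° ≈ 351°.

351°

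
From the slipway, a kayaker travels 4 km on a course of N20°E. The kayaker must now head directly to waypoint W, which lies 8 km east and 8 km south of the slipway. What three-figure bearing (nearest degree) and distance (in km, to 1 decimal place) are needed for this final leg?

Leg 1 (N20°E, 4 km): east 4 sin 20° = 1.37, north 4 cos 20° = 3.76
Current position: (1.37, 3.76). Target: (8, -8). Remaining: Δeast = 6.63, Δnorth = -11.76.
Bearing = atan2(6.63, -11.76) mod 360° = 150.58°; distance = √((6.63)² + (-11.76)²) = 13.500 km.

151°, 13.5 km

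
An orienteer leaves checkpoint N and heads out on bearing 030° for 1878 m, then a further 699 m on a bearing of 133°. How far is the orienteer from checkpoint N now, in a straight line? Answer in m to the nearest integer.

1851 m

Leg 1 (030°, 1878 m): east 1878 sin 30° = 939.00, north 1878 cos 30° = 1626.40
Leg 2 (133°, 699 m): east 699 sin 133° = 511.22, north 699 cos 133° = -476.72
Net: 1450.22 east, 1149.68 north. Distance = √((1450.22)² + (1149.68)²) = 1850.645 m.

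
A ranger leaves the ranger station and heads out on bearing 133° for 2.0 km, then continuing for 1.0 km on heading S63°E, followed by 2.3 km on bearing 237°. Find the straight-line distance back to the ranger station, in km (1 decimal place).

Leg 1 (133°, 2.0 km): east 2.0 sin 133° = 1.46, north 2.0 cos 133° = -1.36
Leg 2 (S63°E, 1.0 km): east 1.0 sin 117° = 0.89, north 1.0 cos 117° = -0.45
Leg 3 (237°, 2.3 km): east 2.3 sin 237° = -1.93, north 2.3 cos 237° = -1.25
Net: 0.42 east, -3.07 north. Distance = √((0.42)² + (-3.07)²) = 3.100 km.

3.1 km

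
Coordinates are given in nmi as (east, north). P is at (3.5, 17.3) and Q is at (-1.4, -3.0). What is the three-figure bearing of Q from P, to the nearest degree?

Δeast = -1.4 − 3.5 = -4.90; Δnorth = -3.0 − 17.3 = -20.30.
Bearing = atan2(Δeast, Δnorth) mod 360° = 193.57° ≈ 194°.

194°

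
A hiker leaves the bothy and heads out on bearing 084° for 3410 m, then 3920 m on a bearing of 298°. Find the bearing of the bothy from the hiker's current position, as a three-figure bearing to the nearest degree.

178°

Leg 1 (084°, 3410 m): east 3410 sin 84° = 3391.32, north 3410 cos 84° = 356.44
Leg 2 (298°, 3920 m): east 3920 sin 298° = -3461.15, north 3920 cos 298° = 1840.33
Net displacement: -69.83 east, 2196.77 north. Direction back to start is (69.83, -2196.77): bearing = atan2(69.83, -2196.77) mod 360° = 178.18° ≈ 178°.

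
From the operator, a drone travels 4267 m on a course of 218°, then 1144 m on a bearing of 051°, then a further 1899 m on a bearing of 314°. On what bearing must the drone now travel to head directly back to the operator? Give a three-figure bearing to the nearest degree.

Leg 1 (218°, 4267 m): east 4267 sin 218° = -2627.03, north 4267 cos 218° = -3362.44
Leg 2 (051°, 1144 m): east 1144 sin 51° = 889.05, north 1144 cos 51° = 719.94
Leg 3 (314°, 1899 m): east 1899 sin 314° = -1366.03, north 1899 cos 314° = 1319.16
Net displacement: -3104.00 east, -1323.34 north. Direction back to start is (3104.00, 1323.34): bearing = atan2(3104.00, 1323.34) mod 360° = 66.91° ≈ 067°.

067°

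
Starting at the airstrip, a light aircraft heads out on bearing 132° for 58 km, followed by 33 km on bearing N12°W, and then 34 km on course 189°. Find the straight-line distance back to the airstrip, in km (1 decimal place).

Leg 1 (132°, 58 km): east 58 sin 132° = 43.10, north 58 cos 132° = -38.81
Leg 2 (N12°W, 33 km): east 33 sin 348° = -6.86, north 33 cos 348° = 32.28
Leg 3 (189°, 34 km): east 34 sin 189° = -5.32, north 34 cos 189° = -33.58
Net: 30.92 east, -40.11 north. Distance = √((30.92)² + (-40.11)²) = 50.648 km.

50.6 km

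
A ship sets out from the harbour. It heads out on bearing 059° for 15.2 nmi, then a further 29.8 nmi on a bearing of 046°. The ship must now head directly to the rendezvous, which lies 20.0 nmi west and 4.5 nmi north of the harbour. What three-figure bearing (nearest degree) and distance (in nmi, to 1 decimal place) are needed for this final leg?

Leg 1 (059°, 15.2 nmi): east 15.2 sin 59° = 13.03, north 15.2 cos 59° = 7.83
Leg 2 (046°, 29.8 nmi): east 29.8 sin 46° = 21.44, north 29.8 cos 46° = 20.70
Current position: (34.47, 28.53). Target: (-20.0, 4.5). Remaining: Δeast = -54.47, Δnorth = -24.03.
Bearing = atan2(-54.47, -24.03) mod 360° = 246.19°; distance = √((-54.47)² + (-24.03)²) = 59.530 nmi.

246°, 59.5 nmi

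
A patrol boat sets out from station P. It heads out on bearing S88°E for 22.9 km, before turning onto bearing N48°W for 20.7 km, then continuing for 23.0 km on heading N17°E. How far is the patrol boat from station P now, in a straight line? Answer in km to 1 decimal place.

37.8 km

Leg 1 (S88°E, 22.9 km): east 22.9 sin 92° = 22.89, north 22.9 cos 92° = -0.80
Leg 2 (N48°W, 20.7 km): east 20.7 sin 312° = -15.38, north 20.7 cos 312° = 13.85
Leg 3 (N17°E, 23.0 km): east 23.0 sin 17° = 6.72, north 23.0 cos 17° = 22.00
Net: 14.23 east, 35.05 north. Distance = √((14.23)² + (35.05)²) = 37.825 km.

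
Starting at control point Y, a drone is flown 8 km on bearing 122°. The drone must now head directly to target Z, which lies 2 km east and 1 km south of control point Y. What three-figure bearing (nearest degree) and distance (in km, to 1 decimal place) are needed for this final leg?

Leg 1 (122°, 8 km): east 8 sin 122° = 6.78, north 8 cos 122° = -4.24
Current position: (6.78, -4.24). Target: (2, -1). Remaining: Δeast = -4.78, Δnorth = 3.24.
Bearing = atan2(-4.78, 3.24) mod 360° = 304.10°; distance = √((-4.78)² + (3.24)²) = 5.778 km.

304°, 5.8 km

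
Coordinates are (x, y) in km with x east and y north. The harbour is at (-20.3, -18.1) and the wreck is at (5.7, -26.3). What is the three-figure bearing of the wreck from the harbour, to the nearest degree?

Δeast = 5.7 − -20.3 = 26.00; Δnorth = -26.3 − -18.1 = -8.20.
Bearing = atan2(Δeast, Δnorth) mod 360° = 107.50° ≈ 108°.

108°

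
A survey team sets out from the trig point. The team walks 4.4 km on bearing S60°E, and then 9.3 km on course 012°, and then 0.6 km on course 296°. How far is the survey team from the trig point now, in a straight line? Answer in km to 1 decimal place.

8.9 km

Leg 1 (S60°E, 4.4 km): east 4.4 sin 120° = 3.81, north 4.4 cos 120° = -2.20
Leg 2 (012°, 9.3 km): east 9.3 sin 12° = 1.93, north 9.3 cos 12° = 9.10
Leg 3 (296°, 0.6 km): east 0.6 sin 296° = -0.54, north 0.6 cos 296° = 0.26
Net: 5.20 east, 7.16 north. Distance = √((5.20)² + (7.16)²) = 8.852 km.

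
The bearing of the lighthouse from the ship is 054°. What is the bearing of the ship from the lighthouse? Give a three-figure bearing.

Back-bearing = 054° + 180° = 234°.

234°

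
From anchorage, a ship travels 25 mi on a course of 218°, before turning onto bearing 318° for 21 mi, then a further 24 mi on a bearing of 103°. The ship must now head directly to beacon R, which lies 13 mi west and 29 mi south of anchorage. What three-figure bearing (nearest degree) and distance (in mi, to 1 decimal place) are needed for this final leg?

200°, 20.7 mi

Leg 1 (218°, 25 mi): east 25 sin 218° = -15.39, north 25 cos 218° = -19.70
Leg 2 (318°, 21 mi): east 21 sin 318° = -14.05, north 21 cos 318° = 15.61
Leg 3 (103°, 24 mi): east 24 sin 103° = 23.38, north 24 cos 103° = -5.40
Current position: (-6.06, -9.49). Target: (-13, -29). Remaining: Δeast = -6.94, Δnorth = -19.51.
Bearing = atan2(-6.94, -19.51) mod 360° = 199.59°; distance = √((-6.94)² + (-19.51)²) = 20.705 mi.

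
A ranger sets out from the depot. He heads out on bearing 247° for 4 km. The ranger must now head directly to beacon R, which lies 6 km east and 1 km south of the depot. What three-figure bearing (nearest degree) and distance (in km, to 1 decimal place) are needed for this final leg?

087°, 9.7 km

Leg 1 (247°, 4 km): east 4 sin 247° = -3.68, north 4 cos 247° = -1.56
Current position: (-3.68, -1.56). Target: (6, -1). Remaining: Δeast = 9.68, Δnorth = 0.56.
Bearing = atan2(9.68, 0.56) mod 360° = 86.67°; distance = √((9.68)² + (0.56)²) = 9.698 km.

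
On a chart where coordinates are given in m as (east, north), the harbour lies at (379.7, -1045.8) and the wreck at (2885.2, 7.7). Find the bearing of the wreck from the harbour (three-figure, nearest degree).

Δeast = 2885.2 − 379.7 = 2505.50; Δnorth = 7.7 − -1045.8 = 1053.50.
Bearing = atan2(Δeast, Δnorth) mod 360° = 67.19° ≈ 067°.

067°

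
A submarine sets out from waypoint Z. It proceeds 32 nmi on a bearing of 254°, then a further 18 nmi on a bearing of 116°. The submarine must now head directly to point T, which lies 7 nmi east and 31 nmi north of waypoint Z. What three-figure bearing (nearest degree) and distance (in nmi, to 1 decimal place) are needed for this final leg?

Leg 1 (254°, 32 nmi): east 32 sin 254° = -30.76, north 32 cos 254° = -8.82
Leg 2 (116°, 18 nmi): east 18 sin 116° = 16.18, north 18 cos 116° = -7.89
Current position: (-14.58, -16.71). Target: (7, 31). Remaining: Δeast = 21.58, Δnorth = 47.71.
Bearing = atan2(21.58, 47.71) mod 360° = 24.34°; distance = √((21.58)² + (47.71)²) = 52.365 nmi.

024°, 52.4 nmi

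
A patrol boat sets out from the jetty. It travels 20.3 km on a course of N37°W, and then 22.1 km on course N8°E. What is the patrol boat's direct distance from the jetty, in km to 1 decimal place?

39.2 km

Leg 1 (N37°W, 20.3 km): east 20.3 sin 323° = -12.22, north 20.3 cos 323° = 16.21
Leg 2 (N8°E, 22.1 km): east 22.1 sin 8° = 3.08, north 22.1 cos 8° = 21.88
Net: -9.14 east, 38.10 north. Distance = √((-9.14)² + (38.10)²) = 39.179 km.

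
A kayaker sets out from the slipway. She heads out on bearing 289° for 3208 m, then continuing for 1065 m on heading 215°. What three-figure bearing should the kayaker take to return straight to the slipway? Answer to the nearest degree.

093°

Leg 1 (289°, 3208 m): east 3208 sin 289° = -3033.22, north 3208 cos 289° = 1044.42
Leg 2 (215°, 1065 m): east 1065 sin 215° = -610.86, north 1065 cos 215° = -872.40
Net displacement: -3644.08 east, 172.03 north. Direction back to start is (3644.08, -172.03): bearing = atan2(3644.08, -172.03) mod 360° = 92.70° ≈ 093°.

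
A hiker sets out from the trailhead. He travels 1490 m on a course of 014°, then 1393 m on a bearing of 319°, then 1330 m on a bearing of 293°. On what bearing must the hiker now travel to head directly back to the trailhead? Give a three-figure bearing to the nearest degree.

149°

Leg 1 (014°, 1490 m): east 1490 sin 14° = 360.46, north 1490 cos 14° = 1445.74
Leg 2 (319°, 1393 m): east 1393 sin 319° = -913.89, north 1393 cos 319° = 1051.31
Leg 3 (293°, 1330 m): east 1330 sin 293° = -1224.27, north 1330 cos 293° = 519.67
Net displacement: -1777.70 east, 3016.72 north. Direction back to start is (1777.70, -3016.72): bearing = atan2(1777.70, -3016.72) mod 360° = 149.49° ≈ 149°.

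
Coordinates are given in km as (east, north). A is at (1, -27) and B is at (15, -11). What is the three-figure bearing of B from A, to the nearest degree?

041°

Δeast = 15 − 1 = 14.00; Δnorth = -11 − -27 = 16.00.
Bearing = atan2(Δeast, Δnorth) mod 360° = 41.19° ≈ 041°.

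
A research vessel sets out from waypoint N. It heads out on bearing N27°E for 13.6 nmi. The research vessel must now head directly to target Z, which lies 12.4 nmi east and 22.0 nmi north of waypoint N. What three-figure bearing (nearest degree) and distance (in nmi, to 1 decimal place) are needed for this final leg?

Leg 1 (N27°E, 13.6 nmi): east 13.6 sin 27° = 6.17, north 13.6 cos 27° = 12.12
Current position: (6.17, 12.12). Target: (12.4, 22.0). Remaining: Δeast = 6.23, Δnorth = 9.88.
Bearing = atan2(6.23, 9.88) mod 360° = 32.21°; distance = √((6.23)² + (9.88)²) = 11.680 nmi.

032°, 11.7 nmi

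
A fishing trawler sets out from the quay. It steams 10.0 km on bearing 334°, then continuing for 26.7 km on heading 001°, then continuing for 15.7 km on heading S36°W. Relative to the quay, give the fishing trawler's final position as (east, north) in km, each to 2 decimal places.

Leg 1 (334°, 10.0 km): east 10.0 sin 334° = -4.38, north 10.0 cos 334° = 8.99
Leg 2 (001°, 26.7 km): east 26.7 sin 1° = 0.47, north 26.7 cos 1° = 26.70
Leg 3 (S36°W, 15.7 km): east 15.7 sin 216° = -9.23, north 15.7 cos 216° = -12.70
Summing: -13.15 km east, 22.98 km north → (-13.15, 22.98).

(-13.15, 22.98)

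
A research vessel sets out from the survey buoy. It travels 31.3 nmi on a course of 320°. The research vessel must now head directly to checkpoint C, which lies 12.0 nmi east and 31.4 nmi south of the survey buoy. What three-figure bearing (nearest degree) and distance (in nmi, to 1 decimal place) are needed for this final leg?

Leg 1 (320°, 31.3 nmi): east 31.3 sin 320° = -20.12, north 31.3 cos 320° = 23.98
Current position: (-20.12, 23.98). Target: (12.0, -31.4). Remaining: Δeast = 32.12, Δnorth = -55.38.
Bearing = atan2(32.12, -55.38) mod 360° = 149.89°; distance = √((32.12)² + (-55.38)²) = 64.018 nmi.

150°, 64.0 nmi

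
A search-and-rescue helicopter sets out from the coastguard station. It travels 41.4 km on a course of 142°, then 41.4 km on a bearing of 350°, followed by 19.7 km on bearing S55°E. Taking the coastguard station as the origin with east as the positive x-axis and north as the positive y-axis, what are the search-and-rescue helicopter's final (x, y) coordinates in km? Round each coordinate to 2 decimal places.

(34.44, -3.15)

Leg 1 (142°, 41.4 km): east 41.4 sin 142° = 25.49, north 41.4 cos 142° = -32.62
Leg 2 (350°, 41.4 km): east 41.4 sin 350° = -7.19, north 41.4 cos 350° = 40.77
Leg 3 (S55°E, 19.7 km): east 19.7 sin 125° = 16.14, north 19.7 cos 125° = -11.30
Summing: 34.44 km east, -3.15 km north → (34.44, -3.15).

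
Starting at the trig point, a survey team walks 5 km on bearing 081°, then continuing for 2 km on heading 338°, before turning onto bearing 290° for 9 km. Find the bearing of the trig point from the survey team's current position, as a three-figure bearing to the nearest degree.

Leg 1 (081°, 5 km): east 5 sin 81° = 4.94, north 5 cos 81° = 0.78
Leg 2 (338°, 2 km): east 2 sin 338° = -0.75, north 2 cos 338° = 1.85
Leg 3 (290°, 9 km): east 9 sin 290° = -8.46, north 9 cos 290° = 3.08
Net displacement: -4.27 east, 5.71 north. Direction back to start is (4.27, -5.71): bearing = atan2(4.27, -5.71) mod 360° = 143.25° ≈ 143°.

143°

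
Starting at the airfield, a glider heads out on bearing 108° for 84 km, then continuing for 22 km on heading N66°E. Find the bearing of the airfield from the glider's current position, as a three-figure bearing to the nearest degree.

280°

Leg 1 (108°, 84 km): east 84 sin 108° = 79.89, north 84 cos 108° = -25.96
Leg 2 (N66°E, 22 km): east 22 sin 66° = 20.10, north 22 cos 66° = 8.95
Net displacement: 99.99 east, -17.01 north. Direction back to start is (-99.99, 17.01): bearing = atan2(-99.99, 17.01) mod 360° = 279.65° ≈ 280°.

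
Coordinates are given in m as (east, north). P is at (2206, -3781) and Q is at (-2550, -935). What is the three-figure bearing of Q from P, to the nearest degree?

Δeast = -2550 − 2206 = -4756.00; Δnorth = -935 − -3781 = 2846.00.
Bearing = atan2(Δeast, Δnorth) mod 360° = 300.90° ≈ 301°.

301°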